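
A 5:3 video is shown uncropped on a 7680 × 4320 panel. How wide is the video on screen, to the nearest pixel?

7200 px

Since 1.667 < 1.778, the video is height-limited.
That makes the image 7200.00 px wide (4320 × 5/3).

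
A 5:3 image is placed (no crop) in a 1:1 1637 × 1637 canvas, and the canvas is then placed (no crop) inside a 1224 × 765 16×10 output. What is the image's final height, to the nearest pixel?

459 px

Inside the 1637×1637 canvas the image is width-limited at 1637.00 × 982.20.
The 1:1 canvas is height-limited in 1224×765, giving 765.00 × 765.00; scale factor 0.4673.
So the image's height is 982.20 × 0.4673 ≈ 459.00.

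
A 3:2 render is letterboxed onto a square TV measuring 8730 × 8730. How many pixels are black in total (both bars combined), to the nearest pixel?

25404300 pixels

3:2 is wider than square, so it spans the full width.
The render is 8730 × 2/3 ≈ 5820.0000 px tall.
Leftover height: 8730 − 5820.0000 = 2910.0000 px.
That's 2910.0000 × 8730 ≈ 25404300 black pixels.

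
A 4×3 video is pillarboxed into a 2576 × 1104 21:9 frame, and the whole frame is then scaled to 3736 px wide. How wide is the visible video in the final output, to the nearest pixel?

Fitted into 2576×1104, the video spans the height; its width is 1104 × 4/3 ≈ 1472.00 px.
Resizing to 3736 px wide multiplies everything by 1.4503: 1472.00 → 2134.86 px.

2135 px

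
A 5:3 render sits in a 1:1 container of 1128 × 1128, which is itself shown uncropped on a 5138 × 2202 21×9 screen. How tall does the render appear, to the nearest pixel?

1321 px

First fit — 5:3 into 1128×1128 spans the width: 1128.00 × 676.80.
Second fit — the 1:1 canvas into 5138×2202 spans the height: 2202.00 × 2202.00 (×1.9521 from 1128×1128).
Applying the same ×1.9521: 676.80 → 1321.20.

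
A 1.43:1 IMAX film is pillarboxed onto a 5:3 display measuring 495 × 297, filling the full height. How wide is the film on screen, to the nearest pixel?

The film is 297 × 1.430 ≈ 424.71 px wide.

425 px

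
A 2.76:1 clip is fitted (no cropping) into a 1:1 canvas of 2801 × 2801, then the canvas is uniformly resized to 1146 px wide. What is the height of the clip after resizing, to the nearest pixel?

415 px

At 2801×2801 the clip is width-limited, so height = 2801 / 2.760 ≈ 1014.86 px.
Resizing to 1146 px wide multiplies everything by 0.4091: 1014.86 → 415.22 px.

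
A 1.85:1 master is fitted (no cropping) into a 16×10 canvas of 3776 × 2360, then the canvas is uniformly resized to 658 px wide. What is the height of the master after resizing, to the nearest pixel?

356 px

In the 3776×2360 frame the master fills the width: height = 3776 / 1.850 ≈ 2041.08 px.
The frame scales by 658/3776 = 0.1743; 2041.08 × 0.1743 ≈ 355.68 px.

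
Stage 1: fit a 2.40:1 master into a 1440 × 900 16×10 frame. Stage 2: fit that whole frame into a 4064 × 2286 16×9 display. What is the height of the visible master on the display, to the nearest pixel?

1524 px

First fit — 2.40:1 into 1440×900 spans the width: 1440.00 × 600.00.
The 16×10 canvas is height-limited in 4064×2286, giving 3657.60 × 2286.00; scale factor 2.5400.
So the master's height is 600.00 × 2.5400 ≈ 1524.00.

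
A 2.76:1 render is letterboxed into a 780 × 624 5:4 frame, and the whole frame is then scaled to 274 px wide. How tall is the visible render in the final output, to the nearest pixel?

At 780×624 the render is width-limited, so height = 780 / 2.760 ≈ 282.61 px.
Scaling 780 → 274 is ×0.3513, so the height becomes 282.61 × 0.3513 ≈ 99.28 px.

99 px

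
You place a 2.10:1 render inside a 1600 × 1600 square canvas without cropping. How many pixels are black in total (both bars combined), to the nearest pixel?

Since 2.100 > 1.000, the render is width-limited.
Content height = 1600 / 2.100 ≈ 761.9048 px.
1600 − 761.9048 = 838.0952 px of bars.
Across the 1600-px span: 838.0952 × 1600 ≈ 1340952 px.

1340952 pixels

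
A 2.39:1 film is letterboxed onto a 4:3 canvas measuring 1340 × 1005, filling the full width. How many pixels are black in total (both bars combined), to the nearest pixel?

That makes the image 560.6695 px tall (1340 / 2.390).
1005 − 560.6695 = 444.3305 px of bars.
Bar area = 444.3305 × 1340 ≈ 595403 px.

595403 pixels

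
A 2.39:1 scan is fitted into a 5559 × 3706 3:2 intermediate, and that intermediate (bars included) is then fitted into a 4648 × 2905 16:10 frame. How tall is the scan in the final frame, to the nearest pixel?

1823 px

First fit — 2.39:1 into 5559×3706 spans the width: 5559.00 × 2325.94.
The 3:2 canvas is height-limited in 4648×2905, giving 4357.50 × 2905.00; scale factor 0.7839.
The scan scales with it: height 2325.94 × 0.7839 ≈ 1823.22.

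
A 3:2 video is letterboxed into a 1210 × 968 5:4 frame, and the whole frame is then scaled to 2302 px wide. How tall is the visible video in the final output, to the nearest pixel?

At 1210×968 the video is width-limited, so height = 1210 × 2/3 ≈ 806.67 px.
Resizing to 2302 px wide multiplies everything by 1.9025: 806.67 → 1534.67 px.

1535 px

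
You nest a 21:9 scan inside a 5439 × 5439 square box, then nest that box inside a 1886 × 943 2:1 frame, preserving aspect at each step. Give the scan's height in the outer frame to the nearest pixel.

404 px

First fit — 21:9 into 5439×5439 spans the width: 5439.00 × 2331.00.
Second fit — the square canvas into 1886×943 spans the height: 943.00 × 943.00 (×0.1734 from 5439×5439).
Applying the same ×0.1734: 2331.00 → 404.14.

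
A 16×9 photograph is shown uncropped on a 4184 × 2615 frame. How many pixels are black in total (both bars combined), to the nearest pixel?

16×9 (1.778) > 16×10 (1.600), so the photograph fills the width.
That makes the image 2353.5000 px tall (4184 × 9/16).
2615 − 2353.5000 = 261.5000 px of bars.
That's 261.5000 × 4184 ≈ 1094116 black pixels.

1094116 pixels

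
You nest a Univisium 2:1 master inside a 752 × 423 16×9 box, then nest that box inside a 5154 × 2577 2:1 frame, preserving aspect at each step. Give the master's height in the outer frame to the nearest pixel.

First fit — Univisium 2:1 into 752×423 spans the width: 752.00 × 376.00.
The 16×9 canvas is height-limited in 5154×2577, giving 4581.33 × 2577.00; scale factor 6.0922.
The master scales with it: height 376.00 × 6.0922 ≈ 2290.67.

2291 px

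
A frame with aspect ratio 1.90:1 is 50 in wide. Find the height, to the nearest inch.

At 1.90:1, 50 / 1.900 ≈ 26.32.

26 in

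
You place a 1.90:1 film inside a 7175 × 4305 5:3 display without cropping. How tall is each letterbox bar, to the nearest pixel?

264 px

1.90:1 (1.900) > 5:3 (1.667), so the film fills the width.
The film is 7175 / 1.900 ≈ 3776.32 px tall.
Black = 4305 − 3776.32 = 528.68 px, or 264.34 per bar.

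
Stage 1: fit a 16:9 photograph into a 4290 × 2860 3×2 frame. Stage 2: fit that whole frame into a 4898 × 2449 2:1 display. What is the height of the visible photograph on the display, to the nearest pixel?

2066 px

Inside the 4290×2860 canvas the photograph is width-limited at 4290.00 × 2413.12.
The 3×2 canvas is height-limited in 4898×2449, giving 3673.50 × 2449.00; scale factor 0.8563.
So the photograph's height is 2413.12 × 0.8563 ≈ 2066.34.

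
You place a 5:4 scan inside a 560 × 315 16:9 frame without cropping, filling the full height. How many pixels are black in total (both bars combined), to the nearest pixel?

That makes the image 393.7500 px wide (315 × 5/4).
Leftover width: 560 − 393.7500 = 166.2500 px.
Bar area = 166.2500 × 315 ≈ 52369 px.

52369 pixels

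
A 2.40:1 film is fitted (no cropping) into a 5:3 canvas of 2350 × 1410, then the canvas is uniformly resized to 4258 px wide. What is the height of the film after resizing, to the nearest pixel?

Fitted into 2350×1410, the film spans the width; its height is 2350 / 2.400 ≈ 979.17 px.
Resizing to 4258 px wide multiplies everything by 1.8119: 979.17 → 1774.17 px.

1774 px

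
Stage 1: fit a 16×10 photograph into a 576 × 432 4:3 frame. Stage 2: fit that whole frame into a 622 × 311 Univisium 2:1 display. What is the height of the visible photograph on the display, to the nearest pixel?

259 px

16×10 in 576×432: fills the width, so the photograph is 576.00 × 360.00.
Second fit — the 4:3 canvas into 622×311 spans the height: 414.67 × 311.00 (×0.7199 from 576×432).
Applying the same ×0.7199: 360.00 → 259.17.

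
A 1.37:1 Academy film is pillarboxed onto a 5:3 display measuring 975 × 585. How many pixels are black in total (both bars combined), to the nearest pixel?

101527 pixels

Since 1.370 < 1.667, the film is height-limited.
The film is 585 × 1.370 ≈ 801.4500 px wide.
Leftover width: 975 − 801.4500 = 173.5500 px.
That's 173.5500 × 585 ≈ 101527 black pixels.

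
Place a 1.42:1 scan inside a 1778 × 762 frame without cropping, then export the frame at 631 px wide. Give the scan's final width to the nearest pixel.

In the 1778×762 frame the scan fills the height: width = 762 × 1.420 ≈ 1082.04 px.
Resizing to 631 px wide multiplies everything by 0.3549: 1082.04 → 384.01 px.

384 px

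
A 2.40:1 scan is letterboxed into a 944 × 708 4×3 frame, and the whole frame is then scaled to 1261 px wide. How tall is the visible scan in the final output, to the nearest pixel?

In the 944×708 frame the scan fills the width: height = 944 / 2.400 ≈ 393.33 px.
Resizing to 1261 px wide multiplies everything by 1.3358: 393.33 → 525.42 px.

525 px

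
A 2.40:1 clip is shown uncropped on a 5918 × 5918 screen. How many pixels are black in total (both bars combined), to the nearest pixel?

20429922 pixels

2.40:1 (2.400) > square (1.000), so the clip fills the width.
The clip is 5918 / 2.400 ≈ 2465.8333 px tall.
5918 − 2465.8333 = 3452.1667 px of bars.
Bar area = 3452.1667 × 5918 ≈ 20429922 px.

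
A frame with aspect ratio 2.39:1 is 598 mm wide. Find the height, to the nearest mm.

Height = 598 / 2.390 = 250.21.

250 mm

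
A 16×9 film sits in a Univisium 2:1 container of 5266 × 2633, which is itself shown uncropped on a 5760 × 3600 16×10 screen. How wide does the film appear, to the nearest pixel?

5120 px

First fit — 16×9 into 5266×2633 spans the height: 4680.89 × 2633.00.
Univisium 2:1 in 5760×3600: fills the width, so the intermediate becomes 5760.00 × 2880.00 — a scale of ×1.0938.
The film scales with it: width 4680.89 × 1.0938 ≈ 5120.00.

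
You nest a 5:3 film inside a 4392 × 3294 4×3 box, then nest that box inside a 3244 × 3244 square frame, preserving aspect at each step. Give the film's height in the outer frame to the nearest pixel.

1946 px

Inside the 4392×3294 canvas the film is width-limited at 4392.00 × 2635.20.
Second fit — the 4×3 canvas into 3244×3244 spans the width: 3244.00 × 2433.00 (×0.7386 from 4392×3294).
Applying the same ×0.7386: 2635.20 → 1946.40.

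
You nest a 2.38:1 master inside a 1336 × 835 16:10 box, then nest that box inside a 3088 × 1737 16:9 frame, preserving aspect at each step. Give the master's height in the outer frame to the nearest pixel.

1168 px

First fit — 2.38:1 into 1336×835 spans the width: 1336.00 × 561.34.
The 16:10 canvas is height-limited in 3088×1737, giving 2779.20 × 1737.00; scale factor 2.0802.
So the master's height is 561.34 × 2.0802 ≈ 1167.73.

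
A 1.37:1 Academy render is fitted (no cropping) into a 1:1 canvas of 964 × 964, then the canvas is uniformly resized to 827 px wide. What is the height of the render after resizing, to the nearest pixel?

604 px

Fitted into 964×964, the render spans the width; its height is 964 / 1.370 ≈ 703.65 px.
Scaling 964 → 827 is ×0.8579, so the height becomes 703.65 × 0.8579 ≈ 603.65 px.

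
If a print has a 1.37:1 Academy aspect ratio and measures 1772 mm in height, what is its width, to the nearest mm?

2428 mm

1772 × 1.370 = 2427.64.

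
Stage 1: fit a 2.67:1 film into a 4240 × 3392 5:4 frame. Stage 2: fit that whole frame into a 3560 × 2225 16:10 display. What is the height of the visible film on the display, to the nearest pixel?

1042 px

2.67:1 in 4240×3392: fills the width, so the film is 4240.00 × 1588.01.
Second fit — the 5:4 canvas into 3560×2225 spans the height: 2781.25 × 2225.00 (×0.6560 from 4240×3392).
The film scales with it: height 1588.01 × 0.6560 ≈ 1041.67.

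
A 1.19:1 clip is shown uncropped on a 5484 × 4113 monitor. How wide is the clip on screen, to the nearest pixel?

4894 px

1.19:1 (1.190) < 4×3 (1.333), so the clip fills the height.
That makes the image 4894.47 px wide (4113 × 1.190).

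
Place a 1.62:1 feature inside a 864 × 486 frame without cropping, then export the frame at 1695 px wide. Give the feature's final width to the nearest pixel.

1545 px

In the 864×486 frame the feature fills the height: width = 486 × 1.620 ≈ 787.32 px.
Resizing to 1695 px wide multiplies everything by 1.9618: 787.32 → 1544.57 px.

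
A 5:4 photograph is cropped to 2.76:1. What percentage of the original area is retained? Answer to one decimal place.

The width stays; only height is cut (since 2.76:1 is wider than 5:4).
(1.250)/(2.760) ≈ 0.453 of the area survives.

45.3%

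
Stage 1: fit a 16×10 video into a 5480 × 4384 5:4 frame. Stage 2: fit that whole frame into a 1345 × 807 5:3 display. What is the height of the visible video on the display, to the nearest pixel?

16×10 in 5480×4384: fills the width, so the video is 5480.00 × 3425.00.
5:4 in 1345×807: fills the height, so the intermediate becomes 1008.75 × 807.00 — a scale of ×0.1841.
The video scales with it: height 3425.00 × 0.1841 ≈ 630.47.

630 px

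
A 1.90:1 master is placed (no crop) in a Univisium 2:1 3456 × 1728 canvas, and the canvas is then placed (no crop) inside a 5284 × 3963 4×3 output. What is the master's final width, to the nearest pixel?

Inside the 3456×1728 canvas the master is height-limited at 3283.20 × 1728.00.
Univisium 2:1 in 5284×3963: fills the width, so the intermediate becomes 5284.00 × 2642.00 — a scale of ×1.5289.
Applying the same ×1.5289: 3283.20 → 5019.80.

5020 px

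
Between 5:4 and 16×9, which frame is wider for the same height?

5:4 = 1.25 and 16×9 = 1.778; 1.778 > 1.25.

16×9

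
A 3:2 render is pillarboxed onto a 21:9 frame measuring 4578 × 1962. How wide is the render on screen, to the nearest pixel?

3:2 is narrower than 21:9, so it spans the full height.
Content width = 1962 × 3/2 ≈ 2943.00 px.

2943 px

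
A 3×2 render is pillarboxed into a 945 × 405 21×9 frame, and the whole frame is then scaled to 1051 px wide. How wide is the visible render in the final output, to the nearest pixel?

At 945×405 the render is height-limited, so width = 405 × 3/2 ≈ 607.50 px.
Resizing to 1051 px wide multiplies everything by 1.1122: 607.50 → 675.64 px.

676 px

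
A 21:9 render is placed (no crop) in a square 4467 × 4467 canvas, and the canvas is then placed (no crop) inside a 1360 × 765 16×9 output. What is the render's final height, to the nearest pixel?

21:9 in 4467×4467: fills the width, so the render is 4467.00 × 1914.43.
square in 1360×765: fills the height, so the intermediate becomes 765.00 × 765.00 — a scale of ×0.1713.
The render scales with it: height 1914.43 × 0.1713 ≈ 327.86.

328 px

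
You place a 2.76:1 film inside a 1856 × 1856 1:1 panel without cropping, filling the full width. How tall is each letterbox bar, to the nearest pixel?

Content height = 1856 / 2.760 ≈ 672.46 px.
Leftover height: 1856 − 672.46 = 1183.54 px → 591.77 each side.

592 px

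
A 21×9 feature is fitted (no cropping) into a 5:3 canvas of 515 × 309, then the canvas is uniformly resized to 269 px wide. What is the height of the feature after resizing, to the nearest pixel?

In the 515×309 frame the feature fills the width: height = 515 × 9/21 ≈ 220.71 px.
Resizing to 269 px wide multiplies everything by 0.5223: 220.71 → 115.29 px.

115 px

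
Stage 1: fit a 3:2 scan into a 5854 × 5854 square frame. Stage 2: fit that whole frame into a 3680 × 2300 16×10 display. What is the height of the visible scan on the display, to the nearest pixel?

1533 px

Inside the 5854×5854 canvas the scan is width-limited at 5854.00 × 3902.67.
The square canvas is height-limited in 3680×2300, giving 2300.00 × 2300.00; scale factor 0.3929.
So the scan's height is 3902.67 × 0.3929 ≈ 1533.33.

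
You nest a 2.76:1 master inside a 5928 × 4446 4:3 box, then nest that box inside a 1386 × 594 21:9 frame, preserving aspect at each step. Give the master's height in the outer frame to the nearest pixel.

First fit — 2.76:1 into 5928×4446 spans the width: 5928.00 × 2147.83.
The 4:3 canvas is height-limited in 1386×594, giving 792.00 × 594.00; scale factor 0.1336.
So the master's height is 2147.83 × 0.1336 ≈ 286.96.

287 px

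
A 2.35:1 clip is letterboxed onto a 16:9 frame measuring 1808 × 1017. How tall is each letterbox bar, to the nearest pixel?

124 px

Since 2.350 > 1.778, the clip is width-limited.
The clip is 1808 / 2.350 ≈ 769.36 px tall.
Black = 1017 − 769.36 = 247.64 px, or 123.82 per bar.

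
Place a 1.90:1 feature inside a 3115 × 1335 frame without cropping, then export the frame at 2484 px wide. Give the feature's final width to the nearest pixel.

2023 px

At 3115×1335 the feature is height-limited, so width = 1335 × 1.900 ≈ 2536.50 px.
Scaling 3115 → 2484 is ×0.7974, so the width becomes 2536.50 × 0.7974 ≈ 2022.69 px.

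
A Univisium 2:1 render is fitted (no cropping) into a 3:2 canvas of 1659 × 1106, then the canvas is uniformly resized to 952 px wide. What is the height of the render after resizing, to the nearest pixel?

Fitted into 1659×1106, the render spans the width; its height is 1659 × 1/2 ≈ 829.50 px.
Resizing to 952 px wide multiplies everything by 0.5738: 829.50 → 476.00 px.

476 px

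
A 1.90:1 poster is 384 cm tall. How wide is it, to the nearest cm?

730 cm

384 × 1.900 = 729.60.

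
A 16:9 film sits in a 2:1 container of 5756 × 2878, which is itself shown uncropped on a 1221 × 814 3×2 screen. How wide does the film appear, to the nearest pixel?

First fit — 16:9 into 5756×2878 spans the height: 5116.44 × 2878.00.
Second fit — the 2:1 canvas into 1221×814 spans the width: 1221.00 × 610.50 (×0.2121 from 5756×2878).
The film scales with it: width 5116.44 × 0.2121 ≈ 1085.33.

1085 px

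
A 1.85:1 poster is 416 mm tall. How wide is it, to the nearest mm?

770 mm

At 1.85:1, 416 × 1.850 ≈ 769.60.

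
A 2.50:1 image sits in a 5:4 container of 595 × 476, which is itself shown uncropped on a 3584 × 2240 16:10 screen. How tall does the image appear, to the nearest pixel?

1120 px

First fit — 2.50:1 into 595×476 spans the width: 595.00 × 238.00.
5:4 in 3584×2240: fills the height, so the intermediate becomes 2800.00 × 2240.00 — a scale of ×4.7059.
The image scales with it: height 238.00 × 4.7059 ≈ 1120.00.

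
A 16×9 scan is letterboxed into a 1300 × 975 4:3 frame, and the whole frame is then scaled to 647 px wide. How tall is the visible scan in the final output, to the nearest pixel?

364 px

In the 1300×975 frame the scan fills the width: height = 1300 × 9/16 ≈ 731.25 px.
Scaling 1300 → 647 is ×0.4977, so the height becomes 731.25 × 0.4977 ≈ 363.94 px.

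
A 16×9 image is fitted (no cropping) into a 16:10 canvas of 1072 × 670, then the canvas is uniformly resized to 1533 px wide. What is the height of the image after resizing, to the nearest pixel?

862 px

In the 1072×670 frame the image fills the width: height = 1072 × 9/16 ≈ 603.00 px.
Resizing to 1533 px wide multiplies everything by 1.4300: 603.00 → 862.31 px.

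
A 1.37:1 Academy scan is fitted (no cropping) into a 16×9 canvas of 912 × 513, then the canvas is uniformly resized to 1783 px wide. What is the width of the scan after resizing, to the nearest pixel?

1374 px

Fitted into 912×513, the scan spans the height; its width is 513 × 1.370 ≈ 702.81 px.
Resizing to 1783 px wide multiplies everything by 1.9550: 702.81 → 1374.02 px.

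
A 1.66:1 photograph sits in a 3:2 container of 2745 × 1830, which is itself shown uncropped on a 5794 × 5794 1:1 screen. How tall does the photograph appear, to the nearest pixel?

Inside the 2745×1830 canvas the photograph is width-limited at 2745.00 × 1653.61.
Second fit — the 3:2 canvas into 5794×5794 spans the width: 5794.00 × 3862.67 (×2.1107 from 2745×1830).
Applying the same ×2.1107: 1653.61 → 3490.36.

3490 px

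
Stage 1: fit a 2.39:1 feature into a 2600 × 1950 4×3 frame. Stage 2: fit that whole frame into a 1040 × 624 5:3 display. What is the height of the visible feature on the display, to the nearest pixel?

348 px

Inside the 2600×1950 canvas the feature is width-limited at 2600.00 × 1087.87.
Second fit — the 4×3 canvas into 1040×624 spans the height: 832.00 × 624.00 (×0.3200 from 2600×1950).
So the feature's height is 1087.87 × 0.3200 ≈ 348.12.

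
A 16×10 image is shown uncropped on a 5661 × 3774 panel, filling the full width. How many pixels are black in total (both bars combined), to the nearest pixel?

The image is 5661 × 10/16 ≈ 3538.1250 px tall.
Black = 3774 − 3538.1250 = 235.8750 px.
Across the 5661-px span: 235.8750 × 5661 ≈ 1335288 px.

1335288 pixels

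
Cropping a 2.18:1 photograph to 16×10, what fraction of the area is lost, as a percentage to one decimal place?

Going from 2.18:1 to 16×10 means cutting width while keeping height.
(1.600)/(2.180) ≈ 0.734 of the area survives, leaving 26.61% discarded.

26.6%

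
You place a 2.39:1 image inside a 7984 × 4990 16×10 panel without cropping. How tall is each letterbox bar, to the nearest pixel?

Since 2.390 > 1.600, the image is width-limited.
That makes the image 3340.59 px tall (7984 / 2.390).
Black = 4990 − 3340.59 = 1649.41 px, or 824.71 per bar.

825 px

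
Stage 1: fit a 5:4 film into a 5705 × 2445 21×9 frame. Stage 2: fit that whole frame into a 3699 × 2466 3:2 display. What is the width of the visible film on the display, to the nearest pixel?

1982 px

First fit — 5:4 into 5705×2445 spans the height: 3056.25 × 2445.00.
The 21×9 canvas is width-limited in 3699×2466, giving 3699.00 × 1585.29; scale factor 0.6484.
So the film's width is 3056.25 × 0.6484 ≈ 1981.61.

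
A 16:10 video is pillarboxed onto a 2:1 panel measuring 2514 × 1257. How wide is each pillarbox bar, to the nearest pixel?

Since 1.600 < 2.000, the video is height-limited.
That makes the image 2011.20 px wide (1257 × 16/10).
Black = 2514 − 2011.20 = 502.80 px, or 251.40 per bar.

251 px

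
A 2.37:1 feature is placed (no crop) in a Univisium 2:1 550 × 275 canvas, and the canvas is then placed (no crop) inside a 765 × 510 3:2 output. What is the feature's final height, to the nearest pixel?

323 px

Inside the 550×275 canvas the feature is width-limited at 550.00 × 232.07.
Univisium 2:1 in 765×510: fills the width, so the intermediate becomes 765.00 × 382.50 — a scale of ×1.3909.
So the feature's height is 232.07 × 1.3909 ≈ 322.78.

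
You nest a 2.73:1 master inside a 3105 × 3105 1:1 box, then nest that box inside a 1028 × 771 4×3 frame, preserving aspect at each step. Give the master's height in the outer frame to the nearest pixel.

2.73:1 in 3105×3105: fills the width, so the master is 3105.00 × 1137.36.
The 1:1 canvas is height-limited in 1028×771, giving 771.00 × 771.00; scale factor 0.2483.
So the master's height is 1137.36 × 0.2483 ≈ 282.42.

282 px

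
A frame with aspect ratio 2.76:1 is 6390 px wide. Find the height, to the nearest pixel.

Height = 6390 / 2.760 = 2315.22.

2315 px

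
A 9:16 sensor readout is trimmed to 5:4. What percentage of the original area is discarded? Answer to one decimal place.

55.0%

The width stays; only height is cut (since 5:4 is wider than 9:16).
Fraction kept = (0.562)/(1.250) ≈ 45.00%, so 55.00% is lost.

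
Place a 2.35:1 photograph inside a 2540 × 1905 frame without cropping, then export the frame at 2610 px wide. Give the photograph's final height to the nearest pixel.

Fitted into 2540×1905, the photograph spans the width; its height is 2540 / 2.350 ≈ 1080.85 px.
The frame scales by 2610/2540 = 1.0276; 1080.85 × 1.0276 ≈ 1110.64 px.

1111 px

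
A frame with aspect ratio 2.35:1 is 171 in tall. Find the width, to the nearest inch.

402 in

171 × 2.350 = 401.85.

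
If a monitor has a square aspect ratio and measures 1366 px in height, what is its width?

1366 px

1366·1/1 = 1366.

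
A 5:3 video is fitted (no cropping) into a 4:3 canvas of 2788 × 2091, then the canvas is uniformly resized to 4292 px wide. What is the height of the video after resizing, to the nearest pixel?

Fitted into 2788×2091, the video spans the width; its height is 2788 × 3/5 ≈ 1672.80 px.
The frame scales by 4292/2788 = 1.5395; 1672.80 × 1.5395 ≈ 2575.20 px.

2575 px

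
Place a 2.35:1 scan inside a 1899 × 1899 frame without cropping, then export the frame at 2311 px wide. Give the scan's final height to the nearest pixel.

983 px

At 1899×1899 the scan is width-limited, so height = 1899 / 2.350 ≈ 808.09 px.
Scaling 1899 → 2311 is ×1.2170, so the height becomes 808.09 × 1.2170 ≈ 983.40 px.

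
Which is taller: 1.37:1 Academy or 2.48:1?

1.37 and 2.48; 2.48 > 1.37. The smaller width-to-height ratio is the taller frame.

1.37:1 Academy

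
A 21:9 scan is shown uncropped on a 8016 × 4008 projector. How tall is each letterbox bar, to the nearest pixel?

286 px

21:9 is wider than 2:1, so it spans the full width.
Content height = 8016 × 9/21 ≈ 3435.43 px.
4008 − 3435.43 = 572.57 px of bars (286.29 each).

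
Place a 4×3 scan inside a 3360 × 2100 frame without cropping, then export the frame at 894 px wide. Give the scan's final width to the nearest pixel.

745 px

At 3360×2100 the scan is height-limited, so width = 2100 × 4/3 ≈ 2800.00 px.
Resizing to 894 px wide multiplies everything by 0.2661: 2800.00 → 745.00 px.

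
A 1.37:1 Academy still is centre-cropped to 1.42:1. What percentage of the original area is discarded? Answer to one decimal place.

3.5%

1.42:1 is wider than 1.37:1 Academy, so the crop keeps the full width and trims the height.
(1.370)/(1.420) ≈ 0.965 of the area survives, leaving 3.52% discarded.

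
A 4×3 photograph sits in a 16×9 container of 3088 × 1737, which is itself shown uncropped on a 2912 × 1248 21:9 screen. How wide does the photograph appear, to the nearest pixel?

1664 px

Inside the 3088×1737 canvas the photograph is height-limited at 2316.00 × 1737.00.
Second fit — the 16×9 canvas into 2912×1248 spans the height: 2218.67 × 1248.00 (×0.7185 from 3088×1737).
Applying the same ×0.7185: 2316.00 → 1664.00.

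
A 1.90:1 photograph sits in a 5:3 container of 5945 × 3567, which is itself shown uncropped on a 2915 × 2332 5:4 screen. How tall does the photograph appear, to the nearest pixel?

1534 px

1.90:1 in 5945×3567: fills the width, so the photograph is 5945.00 × 3128.95.
5:3 in 2915×2332: fills the width, so the intermediate becomes 2915.00 × 1749.00 — a scale of ×0.4903.
Applying the same ×0.4903: 3128.95 → 1534.21.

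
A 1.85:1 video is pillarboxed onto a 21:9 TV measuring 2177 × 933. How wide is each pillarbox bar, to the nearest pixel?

Since 1.850 < 2.333, the video is height-limited.
Content width = 933 × 1.850 ≈ 1726.05 px.
Black = 2177 − 1726.05 = 450.95 px, or 225.47 per bar.

225 px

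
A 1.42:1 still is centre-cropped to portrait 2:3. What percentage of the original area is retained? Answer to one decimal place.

The height stays; only width is cut (since portrait 2:3 is narrower than 1.42:1).
(0.667)/(1.420) ≈ 0.469 of the area survives.

46.9%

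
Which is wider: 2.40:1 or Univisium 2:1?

2.40:1

2.4 and Univisium 2:1 = 2; 2.4 > 2.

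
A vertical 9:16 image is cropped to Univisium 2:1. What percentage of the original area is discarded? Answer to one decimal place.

71.9%

Univisium 2:1 is wider than vertical 9:16, so the crop keeps the full width and trims the height.
(0.562)/(2.000) ≈ 0.281 of the area survives, leaving 71.88% discarded.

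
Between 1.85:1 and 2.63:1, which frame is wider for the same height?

1.85 and 2.63; 2.63 > 1.85.

2.63:1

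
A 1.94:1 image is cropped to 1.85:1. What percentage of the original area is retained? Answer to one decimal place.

95.4%

Going from 1.94:1 to 1.85:1 means cutting width while keeping height.
Fraction kept = (1.850)/(1.940) ≈ 95.36%.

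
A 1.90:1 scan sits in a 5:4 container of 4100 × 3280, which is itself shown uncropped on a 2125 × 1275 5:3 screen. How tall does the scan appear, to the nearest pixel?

839 px

1.90:1 in 4100×3280: fills the width, so the scan is 4100.00 × 2157.89.
Second fit — the 5:4 canvas into 2125×1275 spans the height: 1593.75 × 1275.00 (×0.3887 from 4100×3280).
So the scan's height is 2157.89 × 0.3887 ≈ 838.82.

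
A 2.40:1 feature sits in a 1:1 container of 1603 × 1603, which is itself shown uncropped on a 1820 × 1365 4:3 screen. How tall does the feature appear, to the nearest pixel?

569 px

2.40:1 in 1603×1603: fills the width, so the feature is 1603.00 × 667.92.
1:1 in 1820×1365: fills the height, so the intermediate becomes 1365.00 × 1365.00 — a scale of ×0.8515.
Applying the same ×0.8515: 667.92 → 568.75.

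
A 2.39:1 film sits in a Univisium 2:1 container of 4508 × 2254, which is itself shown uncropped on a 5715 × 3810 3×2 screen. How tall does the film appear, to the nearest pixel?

2.39:1 in 4508×2254: fills the width, so the film is 4508.00 × 1886.19.
Second fit — the Univisium 2:1 canvas into 5715×3810 spans the width: 5715.00 × 2857.50 (×1.2677 from 4508×2254).
Applying the same ×1.2677: 1886.19 → 2391.21.

2391 px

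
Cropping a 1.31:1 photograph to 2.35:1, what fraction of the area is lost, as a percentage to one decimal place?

44.3%

The width stays; only height is cut (since 2.35:1 is wider than 1.31:1).
Fraction kept = (1.310)/(2.350) ≈ 55.74%, so 44.26% is lost.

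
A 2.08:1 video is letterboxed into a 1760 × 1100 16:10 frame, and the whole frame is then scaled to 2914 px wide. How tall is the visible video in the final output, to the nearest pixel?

1401 px

In the 1760×1100 frame the video fills the width: height = 1760 / 2.080 ≈ 846.15 px.
Scaling 1760 → 2914 is ×1.6557, so the height becomes 846.15 × 1.6557 ≈ 1400.96 px.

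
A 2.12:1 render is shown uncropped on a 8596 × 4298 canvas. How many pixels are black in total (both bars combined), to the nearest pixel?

2091261 pixels

Since 2.120 > 2.000, the render is width-limited.
Content height = 8596 / 2.120 ≈ 4054.7170 px.
Black = 4298 − 4054.7170 = 243.2830 px.
Bar area = 243.2830 × 8596 ≈ 2091261 px.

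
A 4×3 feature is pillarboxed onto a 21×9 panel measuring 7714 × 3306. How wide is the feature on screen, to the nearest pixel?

4×3 (1.333) < 21×9 (2.333), so the feature fills the height.
That makes the image 4408.00 px wide (3306 × 4/3).

4408 px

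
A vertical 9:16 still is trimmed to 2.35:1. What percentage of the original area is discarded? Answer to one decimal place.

2.35:1 is wider than vertical 9:16, so the crop keeps the full width and trims the height.
Fraction kept = (0.562)/(2.350) ≈ 23.94%, so 76.06% is lost.

76.1%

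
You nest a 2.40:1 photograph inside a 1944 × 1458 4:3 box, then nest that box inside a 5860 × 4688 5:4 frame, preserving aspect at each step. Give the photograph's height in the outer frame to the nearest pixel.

2442 px

2.40:1 in 1944×1458: fills the width, so the photograph is 1944.00 × 810.00.
Second fit — the 4:3 canvas into 5860×4688 spans the width: 5860.00 × 4395.00 (×3.0144 from 1944×1458).
So the photograph's height is 810.00 × 3.0144 ≈ 2441.67.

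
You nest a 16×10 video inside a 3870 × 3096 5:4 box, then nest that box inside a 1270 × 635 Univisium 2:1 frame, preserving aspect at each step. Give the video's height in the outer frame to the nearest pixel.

496 px

16×10 in 3870×3096: fills the width, so the video is 3870.00 × 2418.75.
5:4 in 1270×635: fills the height, so the intermediate becomes 793.75 × 635.00 — a scale of ×0.2051.
Applying the same ×0.2051: 2418.75 → 496.09.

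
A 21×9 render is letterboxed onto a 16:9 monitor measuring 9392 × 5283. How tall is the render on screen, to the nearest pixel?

21×9 is wider than 16:9, so it spans the full width.
Content height = 9392 × 9/21 ≈ 4025.14 px.

4025 px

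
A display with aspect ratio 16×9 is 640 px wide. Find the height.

360 px

640 × 9/16 = 360.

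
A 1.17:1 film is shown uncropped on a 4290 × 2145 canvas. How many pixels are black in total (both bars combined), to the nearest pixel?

3818851 pixels

Since 1.170 < 2.000, the film is height-limited.
Content width = 2145 × 1.170 ≈ 2509.6500 px.
Black = 4290 − 2509.6500 = 1780.3500 px.
Bar area = 1780.3500 × 2145 ≈ 3818851 px.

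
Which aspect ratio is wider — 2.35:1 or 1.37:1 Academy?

2.35 and 1.37; 2.35 > 1.37.

2.35:1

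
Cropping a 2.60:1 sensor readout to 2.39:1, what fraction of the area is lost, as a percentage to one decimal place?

Going from 2.60:1 to 2.39:1 means cutting width while keeping height.
Fraction kept = (2.390)/(2.600) ≈ 91.92%, so 8.08% is lost.

8.1%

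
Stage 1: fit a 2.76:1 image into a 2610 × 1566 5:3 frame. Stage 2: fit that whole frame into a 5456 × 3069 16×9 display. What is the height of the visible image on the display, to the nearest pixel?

1853 px

2.76:1 in 2610×1566: fills the width, so the image is 2610.00 × 945.65.
5:3 in 5456×3069: fills the height, so the intermediate becomes 5115.00 × 3069.00 — a scale of ×1.9598.
The image scales with it: height 945.65 × 1.9598 ≈ 1853.26.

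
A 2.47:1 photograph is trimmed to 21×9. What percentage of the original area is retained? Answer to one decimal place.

The height stays; only width is cut (since 21×9 is narrower than 2.47:1).
(2.333)/(2.470) ≈ 0.945 of the area survives.

94.5%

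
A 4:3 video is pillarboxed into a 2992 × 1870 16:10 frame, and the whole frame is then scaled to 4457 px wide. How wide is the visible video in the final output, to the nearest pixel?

In the 2992×1870 frame the video fills the height: width = 1870 × 4/3 ≈ 2493.33 px.
Resizing to 4457 px wide multiplies everything by 1.4896: 2493.33 → 3714.17 px.

3714 px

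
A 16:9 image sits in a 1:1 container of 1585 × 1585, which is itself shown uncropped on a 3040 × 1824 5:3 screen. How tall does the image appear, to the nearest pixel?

1026 px

16:9 in 1585×1585: fills the width, so the image is 1585.00 × 891.56.
Second fit — the 1:1 canvas into 3040×1824 spans the height: 1824.00 × 1824.00 (×1.1508 from 1585×1585).
So the image's height is 891.56 × 1.1508 ≈ 1026.00.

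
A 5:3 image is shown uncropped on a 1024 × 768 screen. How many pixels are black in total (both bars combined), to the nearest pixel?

Since 1.667 > 1.333, the image is width-limited.
The image is 1024 × 3/5 ≈ 614.4000 px tall.
Black = 768 − 614.4000 = 153.6000 px.
Bar area = 153.6000 × 1024 ≈ 157286 px.

157286 pixels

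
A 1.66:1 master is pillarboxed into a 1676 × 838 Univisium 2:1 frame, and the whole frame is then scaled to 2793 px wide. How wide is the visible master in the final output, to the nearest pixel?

2318 px

Fitted into 1676×838, the master spans the height; its width is 838 × 1.660 ≈ 1391.08 px.
Scaling 1676 → 2793 is ×1.6665, so the width becomes 1391.08 × 1.6665 ≈ 2318.19 px.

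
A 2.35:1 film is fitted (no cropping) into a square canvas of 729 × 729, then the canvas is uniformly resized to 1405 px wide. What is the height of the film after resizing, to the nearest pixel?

598 px

Fitted into 729×729, the film spans the width; its height is 729 / 2.350 ≈ 310.21 px.
The frame scales by 1405/729 = 1.9273; 310.21 × 1.9273 ≈ 597.87 px.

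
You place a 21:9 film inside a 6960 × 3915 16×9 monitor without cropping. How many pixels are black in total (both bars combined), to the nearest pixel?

6487714 pixels

21:9 is wider than 16×9, so it spans the full width.
That makes the image 2982.8571 px tall (6960 × 9/21).
Leftover height: 3915 − 2982.8571 = 932.1429 px.
That's 932.1429 × 6960 ≈ 6487714 black pixels.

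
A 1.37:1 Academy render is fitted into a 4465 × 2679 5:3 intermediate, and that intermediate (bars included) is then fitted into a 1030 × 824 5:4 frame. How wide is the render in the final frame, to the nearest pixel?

847 px

First fit — 1.37:1 Academy into 4465×2679 spans the height: 3670.23 × 2679.00.
The 5:3 canvas is width-limited in 1030×824, giving 1030.00 × 618.00; scale factor 0.2307.
So the render's width is 3670.23 × 0.2307 ≈ 846.66.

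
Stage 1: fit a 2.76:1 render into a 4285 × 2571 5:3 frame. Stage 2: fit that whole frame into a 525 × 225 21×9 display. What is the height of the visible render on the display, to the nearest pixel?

136 px

Inside the 4285×2571 canvas the render is width-limited at 4285.00 × 1552.54.
5:3 in 525×225: fills the height, so the intermediate becomes 375.00 × 225.00 — a scale of ×0.0875.
Applying the same ×0.0875: 1552.54 → 135.87.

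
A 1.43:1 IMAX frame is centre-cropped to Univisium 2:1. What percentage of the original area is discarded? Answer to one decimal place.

The width stays; only height is cut (since Univisium 2:1 is wider than 1.43:1 IMAX).
(1.430)/(2.000) ≈ 0.715 of the area survives, leaving 28.50% discarded.

28.5%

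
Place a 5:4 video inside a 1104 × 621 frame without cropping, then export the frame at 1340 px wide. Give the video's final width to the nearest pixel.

Fitted into 1104×621, the video spans the height; its width is 621 × 5/4 ≈ 776.25 px.
The frame scales by 1340/1104 = 1.2138; 776.25 × 1.2138 ≈ 942.19 px.

942 px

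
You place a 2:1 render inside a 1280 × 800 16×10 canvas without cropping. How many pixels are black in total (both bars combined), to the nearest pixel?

Since 2.000 > 1.600, the render is width-limited.
That makes the image 640.0000 px tall (1280 × 1/2).
Black = 800 − 640.0000 = 160.0000 px.
Across the 1280-px span: 160.0000 × 1280 ≈ 204800 px.

204800 pixels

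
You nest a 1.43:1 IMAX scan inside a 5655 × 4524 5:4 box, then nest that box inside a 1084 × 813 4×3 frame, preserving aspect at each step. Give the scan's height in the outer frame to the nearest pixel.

711 px

First fit — 1.43:1 IMAX into 5655×4524 spans the width: 5655.00 × 3954.55.
The 5:4 canvas is height-limited in 1084×813, giving 1016.25 × 813.00; scale factor 0.1797.
So the scan's height is 3954.55 × 0.1797 ≈ 710.66.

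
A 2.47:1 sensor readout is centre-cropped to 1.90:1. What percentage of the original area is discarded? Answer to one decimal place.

23.1%

The height stays; only width is cut (since 1.90:1 is narrower than 2.47:1).
Area ratio = (1.900)/(2.470) = 76.92%; the remaining 23.08% is cropped out.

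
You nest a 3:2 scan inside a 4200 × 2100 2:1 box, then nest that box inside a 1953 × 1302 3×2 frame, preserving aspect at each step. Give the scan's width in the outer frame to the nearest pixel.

1465 px

Inside the 4200×2100 canvas the scan is height-limited at 3150.00 × 2100.00.
2:1 in 1953×1302: fills the width, so the intermediate becomes 1953.00 × 976.50 — a scale of ×0.4650.
So the scan's width is 3150.00 × 0.4650 ≈ 1464.75.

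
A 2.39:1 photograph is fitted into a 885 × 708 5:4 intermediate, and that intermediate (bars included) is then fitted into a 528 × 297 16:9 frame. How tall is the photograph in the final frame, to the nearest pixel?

Inside the 885×708 canvas the photograph is width-limited at 885.00 × 370.29.
5:4 in 528×297: fills the height, so the intermediate becomes 371.25 × 297.00 — a scale of ×0.4195.
The photograph scales with it: height 370.29 × 0.4195 ≈ 155.33.

155 px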